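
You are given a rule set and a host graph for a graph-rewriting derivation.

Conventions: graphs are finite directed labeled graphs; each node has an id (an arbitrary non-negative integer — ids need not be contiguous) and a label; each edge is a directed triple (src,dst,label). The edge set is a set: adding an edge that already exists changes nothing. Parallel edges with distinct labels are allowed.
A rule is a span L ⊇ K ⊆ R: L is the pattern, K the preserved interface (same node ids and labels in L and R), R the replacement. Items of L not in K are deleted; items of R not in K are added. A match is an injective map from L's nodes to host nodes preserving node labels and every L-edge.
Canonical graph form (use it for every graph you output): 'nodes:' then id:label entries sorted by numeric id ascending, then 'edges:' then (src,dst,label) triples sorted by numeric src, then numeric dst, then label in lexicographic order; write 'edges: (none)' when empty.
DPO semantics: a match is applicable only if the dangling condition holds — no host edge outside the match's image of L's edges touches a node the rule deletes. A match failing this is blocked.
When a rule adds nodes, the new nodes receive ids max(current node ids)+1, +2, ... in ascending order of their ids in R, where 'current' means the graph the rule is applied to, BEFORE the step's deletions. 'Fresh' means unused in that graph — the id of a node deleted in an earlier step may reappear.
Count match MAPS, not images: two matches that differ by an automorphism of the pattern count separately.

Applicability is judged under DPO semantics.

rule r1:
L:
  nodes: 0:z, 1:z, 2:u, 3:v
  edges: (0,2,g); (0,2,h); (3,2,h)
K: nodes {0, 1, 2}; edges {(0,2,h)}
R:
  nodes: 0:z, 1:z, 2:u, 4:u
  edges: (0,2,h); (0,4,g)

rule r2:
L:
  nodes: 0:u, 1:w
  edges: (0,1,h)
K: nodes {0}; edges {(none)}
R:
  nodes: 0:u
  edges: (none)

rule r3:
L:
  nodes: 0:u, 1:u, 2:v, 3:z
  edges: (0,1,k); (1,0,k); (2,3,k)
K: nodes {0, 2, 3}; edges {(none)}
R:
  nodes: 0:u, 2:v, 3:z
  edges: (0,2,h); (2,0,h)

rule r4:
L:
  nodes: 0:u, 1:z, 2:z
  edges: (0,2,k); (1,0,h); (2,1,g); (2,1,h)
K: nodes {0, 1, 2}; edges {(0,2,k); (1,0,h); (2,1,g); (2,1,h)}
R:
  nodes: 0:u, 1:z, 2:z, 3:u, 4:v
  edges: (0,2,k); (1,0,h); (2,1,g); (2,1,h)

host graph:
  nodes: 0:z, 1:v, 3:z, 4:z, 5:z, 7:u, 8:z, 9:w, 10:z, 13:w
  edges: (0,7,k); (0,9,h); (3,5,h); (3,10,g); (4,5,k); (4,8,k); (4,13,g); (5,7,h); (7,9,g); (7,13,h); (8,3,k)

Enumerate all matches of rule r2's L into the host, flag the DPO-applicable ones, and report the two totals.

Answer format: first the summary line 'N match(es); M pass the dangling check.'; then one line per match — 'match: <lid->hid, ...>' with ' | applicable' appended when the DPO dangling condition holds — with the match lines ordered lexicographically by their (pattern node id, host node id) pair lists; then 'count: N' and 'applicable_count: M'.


1 match(es); 0 pass the dangling check.
match: 0->7, 1->13
count: 1
applicable_count: 0


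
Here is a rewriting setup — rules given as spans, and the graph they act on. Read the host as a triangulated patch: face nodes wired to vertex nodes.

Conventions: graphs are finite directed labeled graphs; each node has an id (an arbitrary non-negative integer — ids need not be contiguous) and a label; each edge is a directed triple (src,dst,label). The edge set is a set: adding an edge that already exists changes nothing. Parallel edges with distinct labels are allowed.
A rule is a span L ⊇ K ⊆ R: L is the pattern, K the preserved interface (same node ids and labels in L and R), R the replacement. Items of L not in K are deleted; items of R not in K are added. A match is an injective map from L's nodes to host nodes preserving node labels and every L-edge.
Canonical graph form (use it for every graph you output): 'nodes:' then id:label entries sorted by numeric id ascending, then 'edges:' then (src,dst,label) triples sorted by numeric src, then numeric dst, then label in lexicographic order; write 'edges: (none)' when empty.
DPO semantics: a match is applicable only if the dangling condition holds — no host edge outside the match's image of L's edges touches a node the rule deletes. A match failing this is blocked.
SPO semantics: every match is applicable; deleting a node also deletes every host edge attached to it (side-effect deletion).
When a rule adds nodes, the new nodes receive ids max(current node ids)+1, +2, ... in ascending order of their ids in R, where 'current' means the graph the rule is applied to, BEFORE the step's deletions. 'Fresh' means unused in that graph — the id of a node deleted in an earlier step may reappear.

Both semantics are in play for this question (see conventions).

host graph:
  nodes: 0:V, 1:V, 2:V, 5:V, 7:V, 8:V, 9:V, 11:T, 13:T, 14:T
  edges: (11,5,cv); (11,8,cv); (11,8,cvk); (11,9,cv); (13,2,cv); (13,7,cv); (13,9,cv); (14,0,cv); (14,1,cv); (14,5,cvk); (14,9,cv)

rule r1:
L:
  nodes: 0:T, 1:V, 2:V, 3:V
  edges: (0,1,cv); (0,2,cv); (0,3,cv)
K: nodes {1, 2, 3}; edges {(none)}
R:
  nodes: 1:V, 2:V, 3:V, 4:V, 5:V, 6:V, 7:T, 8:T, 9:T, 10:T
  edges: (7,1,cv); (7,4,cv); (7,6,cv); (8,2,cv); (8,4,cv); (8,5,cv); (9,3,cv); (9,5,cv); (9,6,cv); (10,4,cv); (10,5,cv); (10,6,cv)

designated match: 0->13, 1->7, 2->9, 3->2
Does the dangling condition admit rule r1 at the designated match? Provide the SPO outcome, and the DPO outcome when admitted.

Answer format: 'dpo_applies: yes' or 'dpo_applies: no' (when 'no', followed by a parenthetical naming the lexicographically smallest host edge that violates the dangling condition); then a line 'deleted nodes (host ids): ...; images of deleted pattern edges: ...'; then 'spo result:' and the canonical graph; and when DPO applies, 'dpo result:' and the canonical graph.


dpo_applies: yes
deleted nodes (host ids): 13; images of deleted pattern edges: (13,2,cv); (13,7,cv); (13,9,cv)
spo result:
nodes: 0:V, 1:V, 2:V, 5:V, 7:V, 8:V, 9:V, 11:T, 14:T, 15:V, 16:V, 17:V, 18:T, 19:T, 20:T, 21:T
edges: (11,5,cv); (11,8,cv); (11,8,cvk); (11,9,cv); (14,0,cv); (14,1,cv); (14,5,cvk); (14,9,cv); (18,7,cv); (18,15,cv); (18,17,cv); (19,9,cv); (19,15,cv); (19,16,cv); (20,2,cv); (20,16,cv); (20,17,cv); (21,15,cv); (21,16,cv); (21,17,cv)
dpo result:
nodes: 0:V, 1:V, 2:V, 5:V, 7:V, 8:V, 9:V, 11:T, 14:T, 15:V, 16:V, 17:V, 18:T, 19:T, 20:T, 21:T
edges: (11,5,cv); (11,8,cv); (11,8,cvk); (11,9,cv); (14,0,cv); (14,1,cv); (14,5,cvk); (14,9,cv); (18,7,cv); (18,15,cv); (18,17,cv); (19,9,cv); (19,15,cv); (19,16,cv); (20,2,cv); (20,16,cv); (20,17,cv); (21,15,cv); (21,16,cv); (21,17,cv)


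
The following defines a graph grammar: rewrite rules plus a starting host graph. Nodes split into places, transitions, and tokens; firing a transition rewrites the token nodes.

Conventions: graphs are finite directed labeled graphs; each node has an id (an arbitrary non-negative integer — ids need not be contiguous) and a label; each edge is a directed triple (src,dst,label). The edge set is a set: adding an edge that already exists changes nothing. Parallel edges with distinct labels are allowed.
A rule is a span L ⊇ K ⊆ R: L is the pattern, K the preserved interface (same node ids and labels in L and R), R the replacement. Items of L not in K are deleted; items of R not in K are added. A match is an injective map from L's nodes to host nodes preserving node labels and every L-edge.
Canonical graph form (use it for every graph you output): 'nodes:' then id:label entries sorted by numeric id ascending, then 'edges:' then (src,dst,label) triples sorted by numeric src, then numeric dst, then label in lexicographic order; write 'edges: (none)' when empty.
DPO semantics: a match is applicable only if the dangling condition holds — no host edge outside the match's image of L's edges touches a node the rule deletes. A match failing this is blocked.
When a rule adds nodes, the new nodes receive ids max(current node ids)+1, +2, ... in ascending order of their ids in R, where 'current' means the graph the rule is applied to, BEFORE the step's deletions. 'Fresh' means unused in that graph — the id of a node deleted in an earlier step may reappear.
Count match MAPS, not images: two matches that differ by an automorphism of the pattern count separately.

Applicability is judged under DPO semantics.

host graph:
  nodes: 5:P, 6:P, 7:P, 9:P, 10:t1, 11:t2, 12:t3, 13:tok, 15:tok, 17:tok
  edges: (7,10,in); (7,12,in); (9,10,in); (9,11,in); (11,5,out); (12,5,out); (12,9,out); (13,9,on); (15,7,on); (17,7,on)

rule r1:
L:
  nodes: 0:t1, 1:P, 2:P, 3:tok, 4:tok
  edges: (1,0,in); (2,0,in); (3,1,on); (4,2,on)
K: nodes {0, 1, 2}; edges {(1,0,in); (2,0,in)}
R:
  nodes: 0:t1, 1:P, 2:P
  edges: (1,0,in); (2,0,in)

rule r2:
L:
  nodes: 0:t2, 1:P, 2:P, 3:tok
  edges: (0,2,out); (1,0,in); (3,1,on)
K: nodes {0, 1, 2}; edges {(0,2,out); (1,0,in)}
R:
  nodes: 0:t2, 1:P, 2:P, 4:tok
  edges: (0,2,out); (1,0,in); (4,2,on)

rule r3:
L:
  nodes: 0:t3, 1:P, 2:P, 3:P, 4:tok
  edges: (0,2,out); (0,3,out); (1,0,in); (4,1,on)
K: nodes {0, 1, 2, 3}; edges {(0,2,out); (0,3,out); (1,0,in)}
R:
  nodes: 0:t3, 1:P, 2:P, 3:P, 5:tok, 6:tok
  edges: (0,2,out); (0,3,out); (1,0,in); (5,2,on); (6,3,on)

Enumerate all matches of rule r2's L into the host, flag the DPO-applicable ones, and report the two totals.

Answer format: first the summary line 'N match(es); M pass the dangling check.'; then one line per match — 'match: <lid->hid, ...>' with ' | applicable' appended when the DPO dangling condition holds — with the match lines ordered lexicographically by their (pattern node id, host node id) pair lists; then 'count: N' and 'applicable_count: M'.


1 match(es); 1 pass the dangling check.
match: 0->11, 1->9, 2->5, 3->13 | applicable
count: 1
applicable_count: 1


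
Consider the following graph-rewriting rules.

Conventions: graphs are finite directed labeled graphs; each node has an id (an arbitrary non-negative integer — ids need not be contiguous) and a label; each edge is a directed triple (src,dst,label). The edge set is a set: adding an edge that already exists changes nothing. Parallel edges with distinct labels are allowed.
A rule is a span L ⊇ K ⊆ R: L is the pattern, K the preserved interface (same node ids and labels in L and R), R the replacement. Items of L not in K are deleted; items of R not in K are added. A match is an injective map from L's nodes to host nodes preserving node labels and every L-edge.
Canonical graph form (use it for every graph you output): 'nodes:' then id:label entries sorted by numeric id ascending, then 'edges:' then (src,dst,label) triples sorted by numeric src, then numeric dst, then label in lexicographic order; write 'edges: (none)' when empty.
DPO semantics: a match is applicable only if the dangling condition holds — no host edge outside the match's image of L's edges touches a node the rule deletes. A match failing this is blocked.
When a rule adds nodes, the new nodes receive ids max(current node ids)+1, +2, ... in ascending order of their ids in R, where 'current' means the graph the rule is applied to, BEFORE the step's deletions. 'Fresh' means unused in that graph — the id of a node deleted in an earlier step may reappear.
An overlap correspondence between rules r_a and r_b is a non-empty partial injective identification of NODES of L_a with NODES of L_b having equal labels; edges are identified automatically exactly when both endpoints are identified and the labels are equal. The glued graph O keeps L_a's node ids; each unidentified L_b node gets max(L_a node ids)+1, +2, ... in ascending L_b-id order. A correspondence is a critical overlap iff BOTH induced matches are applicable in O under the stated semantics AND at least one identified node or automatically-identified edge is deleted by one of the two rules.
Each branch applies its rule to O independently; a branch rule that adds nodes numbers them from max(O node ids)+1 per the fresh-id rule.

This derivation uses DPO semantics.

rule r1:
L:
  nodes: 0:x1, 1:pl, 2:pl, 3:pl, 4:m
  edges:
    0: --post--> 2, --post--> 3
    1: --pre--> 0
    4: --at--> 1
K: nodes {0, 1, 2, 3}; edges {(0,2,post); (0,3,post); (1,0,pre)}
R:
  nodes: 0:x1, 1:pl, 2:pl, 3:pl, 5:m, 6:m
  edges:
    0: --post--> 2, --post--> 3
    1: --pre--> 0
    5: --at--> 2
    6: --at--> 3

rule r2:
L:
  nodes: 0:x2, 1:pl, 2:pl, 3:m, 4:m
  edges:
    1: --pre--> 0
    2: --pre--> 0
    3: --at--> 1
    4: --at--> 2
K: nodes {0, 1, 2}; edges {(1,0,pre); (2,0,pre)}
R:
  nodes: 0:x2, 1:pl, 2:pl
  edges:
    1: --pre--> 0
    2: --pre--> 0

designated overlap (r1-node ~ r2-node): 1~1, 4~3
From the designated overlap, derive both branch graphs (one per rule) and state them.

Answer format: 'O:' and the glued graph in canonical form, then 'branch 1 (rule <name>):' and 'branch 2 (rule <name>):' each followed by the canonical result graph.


O:
nodes: 0:x1, 1:pl, 2:pl, 3:pl, 4:m, 5:x2, 6:pl, 7:m
edges: (0,2,post); (0,3,post); (1,0,pre); (1,5,pre); (4,1,at); (6,5,pre); (7,6,at)
branch 1 (rule r1):
nodes: 0:x1, 1:pl, 2:pl, 3:pl, 5:x2, 6:pl, 7:m, 8:m, 9:m
edges: (0,2,post); (0,3,post); (1,0,pre); (1,5,pre); (6,5,pre); (7,6,at); (8,2,at); (9,3,at)
branch 2 (rule r2):
nodes: 0:x1, 1:pl, 2:pl, 3:pl, 5:x2, 6:pl
edges: (0,2,post); (0,3,post); (1,0,pre); (1,5,pre); (6,5,pre)


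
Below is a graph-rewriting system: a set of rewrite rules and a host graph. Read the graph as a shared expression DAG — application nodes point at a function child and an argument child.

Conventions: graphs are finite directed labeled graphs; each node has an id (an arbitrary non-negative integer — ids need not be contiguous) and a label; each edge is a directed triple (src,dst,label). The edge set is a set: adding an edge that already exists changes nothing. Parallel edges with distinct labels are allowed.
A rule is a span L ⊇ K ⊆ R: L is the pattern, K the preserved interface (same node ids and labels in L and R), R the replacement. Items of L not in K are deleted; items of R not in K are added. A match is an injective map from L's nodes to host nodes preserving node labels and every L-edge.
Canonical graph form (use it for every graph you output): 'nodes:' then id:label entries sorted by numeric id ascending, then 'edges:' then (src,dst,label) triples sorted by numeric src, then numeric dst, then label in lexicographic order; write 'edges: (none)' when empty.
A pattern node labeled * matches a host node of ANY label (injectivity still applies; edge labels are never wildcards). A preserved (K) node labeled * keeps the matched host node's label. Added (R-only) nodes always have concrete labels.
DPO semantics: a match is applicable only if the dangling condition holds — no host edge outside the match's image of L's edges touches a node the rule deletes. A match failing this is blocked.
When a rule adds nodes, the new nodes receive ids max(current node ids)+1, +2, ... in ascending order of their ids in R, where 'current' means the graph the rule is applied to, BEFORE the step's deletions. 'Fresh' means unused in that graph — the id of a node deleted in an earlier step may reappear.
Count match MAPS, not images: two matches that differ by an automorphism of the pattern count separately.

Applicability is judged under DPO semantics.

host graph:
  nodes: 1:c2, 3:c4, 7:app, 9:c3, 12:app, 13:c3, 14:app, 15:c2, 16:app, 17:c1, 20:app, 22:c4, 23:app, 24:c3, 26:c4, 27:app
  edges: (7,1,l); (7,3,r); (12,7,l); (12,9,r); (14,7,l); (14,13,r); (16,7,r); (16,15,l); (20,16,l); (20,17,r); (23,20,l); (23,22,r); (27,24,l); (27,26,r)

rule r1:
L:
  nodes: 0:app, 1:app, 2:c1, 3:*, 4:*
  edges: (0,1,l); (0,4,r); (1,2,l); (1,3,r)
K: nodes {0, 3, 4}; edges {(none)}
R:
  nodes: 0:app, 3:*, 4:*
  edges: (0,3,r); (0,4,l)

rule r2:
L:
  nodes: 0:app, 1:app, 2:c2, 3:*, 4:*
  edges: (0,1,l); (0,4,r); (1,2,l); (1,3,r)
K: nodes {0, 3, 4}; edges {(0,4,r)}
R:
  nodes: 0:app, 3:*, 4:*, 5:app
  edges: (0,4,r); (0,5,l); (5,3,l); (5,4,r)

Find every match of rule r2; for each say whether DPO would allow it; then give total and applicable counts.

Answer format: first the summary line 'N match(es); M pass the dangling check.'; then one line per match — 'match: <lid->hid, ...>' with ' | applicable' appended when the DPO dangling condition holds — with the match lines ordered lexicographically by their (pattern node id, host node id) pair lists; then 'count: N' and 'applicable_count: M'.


3 match(es); 1 pass the dangling check.
match: 0->12, 1->7, 2->1, 3->3, 4->9
match: 0->14, 1->7, 2->1, 3->3, 4->13
match: 0->20, 1->16, 2->15, 3->7, 4->17 | applicable
count: 3
applicable_count: 1


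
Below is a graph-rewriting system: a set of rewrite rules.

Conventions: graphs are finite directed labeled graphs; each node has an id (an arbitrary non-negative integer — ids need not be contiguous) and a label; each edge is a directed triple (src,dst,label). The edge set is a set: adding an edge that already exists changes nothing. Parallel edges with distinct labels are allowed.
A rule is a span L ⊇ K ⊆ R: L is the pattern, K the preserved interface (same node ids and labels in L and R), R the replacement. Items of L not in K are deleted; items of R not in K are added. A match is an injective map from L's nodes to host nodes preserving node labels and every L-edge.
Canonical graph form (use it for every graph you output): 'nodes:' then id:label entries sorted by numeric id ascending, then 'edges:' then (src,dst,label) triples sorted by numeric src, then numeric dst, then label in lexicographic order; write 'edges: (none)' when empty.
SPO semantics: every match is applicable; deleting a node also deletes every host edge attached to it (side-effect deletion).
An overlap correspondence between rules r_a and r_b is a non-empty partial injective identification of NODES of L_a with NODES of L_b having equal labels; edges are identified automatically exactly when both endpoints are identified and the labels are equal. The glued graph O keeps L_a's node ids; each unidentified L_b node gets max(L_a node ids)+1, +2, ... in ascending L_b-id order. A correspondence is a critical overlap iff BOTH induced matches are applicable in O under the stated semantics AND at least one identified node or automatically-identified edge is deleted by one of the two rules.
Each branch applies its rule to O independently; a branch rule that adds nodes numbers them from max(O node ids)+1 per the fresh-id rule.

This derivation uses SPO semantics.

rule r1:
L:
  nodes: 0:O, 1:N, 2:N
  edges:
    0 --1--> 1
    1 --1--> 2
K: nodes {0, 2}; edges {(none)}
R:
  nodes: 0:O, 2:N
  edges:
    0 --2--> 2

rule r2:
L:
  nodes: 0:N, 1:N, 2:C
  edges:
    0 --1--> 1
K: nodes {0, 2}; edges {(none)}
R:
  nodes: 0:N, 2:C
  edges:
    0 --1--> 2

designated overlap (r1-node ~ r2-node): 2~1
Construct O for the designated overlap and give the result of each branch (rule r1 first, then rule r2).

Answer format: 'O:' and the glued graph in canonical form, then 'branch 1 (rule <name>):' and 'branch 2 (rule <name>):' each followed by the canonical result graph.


O:
nodes: 0:O, 1:N, 2:N, 3:N, 4:C
edges: (0,1,1); (1,2,1); (3,2,1)
branch 1 (rule r1):
nodes: 0:O, 2:N, 3:N, 4:C
edges: (0,2,2); (3,2,1)
branch 2 (rule r2):
nodes: 0:O, 1:N, 3:N, 4:C
edges: (0,1,1); (3,4,1)


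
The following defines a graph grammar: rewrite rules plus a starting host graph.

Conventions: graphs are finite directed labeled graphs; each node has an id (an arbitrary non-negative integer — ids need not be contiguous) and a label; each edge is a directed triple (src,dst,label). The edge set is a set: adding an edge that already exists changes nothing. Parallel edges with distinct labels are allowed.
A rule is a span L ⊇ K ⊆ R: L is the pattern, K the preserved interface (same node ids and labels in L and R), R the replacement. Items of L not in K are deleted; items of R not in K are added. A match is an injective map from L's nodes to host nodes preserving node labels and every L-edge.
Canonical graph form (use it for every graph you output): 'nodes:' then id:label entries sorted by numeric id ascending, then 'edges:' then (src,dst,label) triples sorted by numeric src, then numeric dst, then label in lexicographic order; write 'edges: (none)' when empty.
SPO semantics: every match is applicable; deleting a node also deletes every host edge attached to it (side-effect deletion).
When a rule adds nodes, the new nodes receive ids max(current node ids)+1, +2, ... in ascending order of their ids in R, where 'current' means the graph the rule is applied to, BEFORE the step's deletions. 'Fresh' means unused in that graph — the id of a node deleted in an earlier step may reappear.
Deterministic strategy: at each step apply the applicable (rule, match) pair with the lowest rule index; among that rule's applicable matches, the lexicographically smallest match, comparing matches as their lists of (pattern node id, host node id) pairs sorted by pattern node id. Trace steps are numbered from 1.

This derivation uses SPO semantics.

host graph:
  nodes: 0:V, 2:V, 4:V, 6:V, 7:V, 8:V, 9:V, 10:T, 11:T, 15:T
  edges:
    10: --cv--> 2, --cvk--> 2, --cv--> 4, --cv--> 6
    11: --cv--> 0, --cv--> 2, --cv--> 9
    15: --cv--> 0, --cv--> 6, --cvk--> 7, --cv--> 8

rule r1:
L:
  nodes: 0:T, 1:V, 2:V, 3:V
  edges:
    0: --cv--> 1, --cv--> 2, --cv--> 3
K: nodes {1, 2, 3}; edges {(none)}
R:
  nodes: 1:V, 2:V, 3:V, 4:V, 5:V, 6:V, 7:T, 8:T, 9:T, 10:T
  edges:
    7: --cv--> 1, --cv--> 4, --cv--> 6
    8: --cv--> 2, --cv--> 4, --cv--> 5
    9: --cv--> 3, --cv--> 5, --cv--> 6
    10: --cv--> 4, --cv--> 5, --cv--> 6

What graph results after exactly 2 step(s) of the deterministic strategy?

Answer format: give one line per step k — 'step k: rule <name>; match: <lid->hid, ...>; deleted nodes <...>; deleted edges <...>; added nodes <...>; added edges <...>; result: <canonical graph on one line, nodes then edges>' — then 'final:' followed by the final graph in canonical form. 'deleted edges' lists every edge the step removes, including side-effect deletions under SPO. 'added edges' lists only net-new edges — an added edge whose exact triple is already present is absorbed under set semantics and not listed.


step 1: rule r1; match: 0->10, 1->2, 2->4, 3->6; deleted nodes 10; deleted edges (10,2,cv); (10,2,cvk); (10,4,cv); (10,6,cv); added nodes 16, 17, 18, 19, 20, 21, 22; added edges (19,2,cv); (19,16,cv); (19,18,cv); (20,4,cv); (20,16,cv); (20,17,cv); (21,6,cv); (21,17,cv); (21,18,cv); (22,16,cv); (22,17,cv); (22,18,cv); result: nodes: 0:V, 2:V, 4:V, 6:V, 7:V, 8:V, 9:V, 11:T, 15:T, 16:V, 17:V, 18:V, 19:T, 20:T, 21:T, 22:T edges: (11,0,cv); (11,2,cv); (11,9,cv); (15,0,cv); (15,6,cv); (15,7,cvk); (15,8,cv); (19,2,cv); (19,16,cv); (19,18,cv); (20,4,cv); (20,16,cv); (20,17,cv); (21,6,cv); (21,17,cv); (21,18,cv); (22,16,cv); (22,17,cv); (22,18,cv)
step 2: rule r1; match: 0->11, 1->0, 2->2, 3->9; deleted nodes 11; deleted edges (11,0,cv); (11,2,cv); (11,9,cv); added nodes 23, 24, 25, 26, 27, 28, 29; added edges (26,0,cv); (26,23,cv); (26,25,cv); (27,2,cv); (27,23,cv); (27,24,cv); (28,9,cv); (28,24,cv); (28,25,cv); (29,23,cv); (29,24,cv); (29,25,cv); result: nodes: 0:V, 2:V, 4:V, 6:V, 7:V, 8:V, 9:V, 15:T, 16:V, 17:V, 18:V, 19:T, 20:T, 21:T, 22:T, 23:V, 24:V, 25:V, 26:T, 27:T, 28:T, 29:T edges: (15,0,cv); (15,6,cv); (15,7,cvk); (15,8,cv); (19,2,cv); (19,16,cv); (19,18,cv); (20,4,cv); (20,16,cv); (20,17,cv); (21,6,cv); (21,17,cv); (21,18,cv); (22,16,cv); (22,17,cv); (22,18,cv); (26,0,cv); (26,23,cv); (26,25,cv); (27,2,cv); (27,23,cv); (27,24,cv); (28,9,cv); (28,24,cv); (28,25,cv); (29,23,cv); (29,24,cv); (29,25,cv)
final:
nodes: 0:V, 2:V, 4:V, 6:V, 7:V, 8:V, 9:V, 15:T, 16:V, 17:V, 18:V, 19:T, 20:T, 21:T, 22:T, 23:V, 24:V, 25:V, 26:T, 27:T, 28:T, 29:T
edges: (15,0,cv); (15,6,cv); (15,7,cvk); (15,8,cv); (19,2,cv); (19,16,cv); (19,18,cv); (20,4,cv); (20,16,cv); (20,17,cv); (21,6,cv); (21,17,cv); (21,18,cv); (22,16,cv); (22,17,cv); (22,18,cv); (26,0,cv); (26,23,cv); (26,25,cv); (27,2,cv); (27,23,cv); (27,24,cv); (28,9,cv); (28,24,cv); (28,25,cv); (29,23,cv); (29,24,cv); (29,25,cv)


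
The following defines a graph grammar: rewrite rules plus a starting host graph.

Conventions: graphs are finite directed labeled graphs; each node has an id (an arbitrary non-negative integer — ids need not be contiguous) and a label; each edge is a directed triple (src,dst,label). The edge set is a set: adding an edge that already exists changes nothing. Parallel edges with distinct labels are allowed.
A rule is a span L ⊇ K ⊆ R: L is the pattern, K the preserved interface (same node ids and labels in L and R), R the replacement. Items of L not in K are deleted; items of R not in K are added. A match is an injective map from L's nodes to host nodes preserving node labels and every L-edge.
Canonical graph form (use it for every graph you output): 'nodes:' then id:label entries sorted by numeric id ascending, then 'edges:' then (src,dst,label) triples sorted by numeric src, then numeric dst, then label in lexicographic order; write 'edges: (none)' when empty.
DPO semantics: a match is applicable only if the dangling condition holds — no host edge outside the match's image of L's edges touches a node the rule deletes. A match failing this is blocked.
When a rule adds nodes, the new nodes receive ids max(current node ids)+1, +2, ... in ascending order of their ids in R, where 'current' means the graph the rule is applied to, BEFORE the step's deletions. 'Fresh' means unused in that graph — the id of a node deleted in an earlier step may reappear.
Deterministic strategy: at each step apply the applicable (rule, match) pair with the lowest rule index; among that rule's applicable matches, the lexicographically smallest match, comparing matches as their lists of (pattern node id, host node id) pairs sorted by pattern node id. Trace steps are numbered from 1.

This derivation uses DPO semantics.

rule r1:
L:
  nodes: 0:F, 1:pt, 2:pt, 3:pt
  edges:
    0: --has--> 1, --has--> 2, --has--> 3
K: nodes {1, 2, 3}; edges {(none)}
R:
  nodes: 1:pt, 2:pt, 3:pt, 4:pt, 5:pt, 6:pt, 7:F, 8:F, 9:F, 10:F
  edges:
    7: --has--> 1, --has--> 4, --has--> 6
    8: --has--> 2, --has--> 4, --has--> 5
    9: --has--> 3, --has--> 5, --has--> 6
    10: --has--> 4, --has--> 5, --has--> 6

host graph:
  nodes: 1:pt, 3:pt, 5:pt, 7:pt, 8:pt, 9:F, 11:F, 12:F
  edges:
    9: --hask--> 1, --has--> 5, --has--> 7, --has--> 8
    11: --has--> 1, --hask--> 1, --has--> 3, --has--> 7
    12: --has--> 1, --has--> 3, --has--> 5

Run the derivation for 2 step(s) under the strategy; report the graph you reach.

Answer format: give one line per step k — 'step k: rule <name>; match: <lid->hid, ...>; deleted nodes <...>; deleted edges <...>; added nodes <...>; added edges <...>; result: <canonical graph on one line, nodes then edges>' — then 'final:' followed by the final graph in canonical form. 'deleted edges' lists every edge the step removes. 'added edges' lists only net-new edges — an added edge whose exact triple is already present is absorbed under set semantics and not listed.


step 1: rule r1; match: 0->12, 1->1, 2->3, 3->5; deleted nodes 12; deleted edges (12,1,has); (12,3,has); (12,5,has); added nodes 13, 14, 15, 16, 17, 18, 19; added edges (16,1,has); (16,13,has); (16,15,has); (17,3,has); (17,13,has); (17,14,has); (18,5,has); (18,14,has); (18,15,has); (19,13,has); (19,14,has); (19,15,has); result: nodes: 1:pt, 3:pt, 5:pt, 7:pt, 8:pt, 9:F, 11:F, 13:pt, 14:pt, 15:pt, 16:F, 17:F, 18:F, 19:F edges: (9,1,hask); (9,5,has); (9,7,has); (9,8,has); (11,1,has); (11,1,hask); (11,3,has); (11,7,has); (16,1,has); (16,13,has); (16,15,has); (17,3,has); (17,13,has); (17,14,has); (18,5,has); (18,14,has); (18,15,has); (19,13,has); (19,14,has); (19,15,has)
step 2: rule r1; match: 0->16, 1->1, 2->13, 3->15; deleted nodes 16; deleted edges (16,1,has); (16,13,has); (16,15,has); added nodes 20, 21, 22, 23, 24, 25, 26; added edges (23,1,has); (23,20,has); (23,22,has); (24,13,has); (24,20,has); (24,21,has); (25,15,has); (25,21,has); (25,22,has); (26,20,has); (26,21,has); (26,22,has); result: nodes: 1:pt, 3:pt, 5:pt, 7:pt, 8:pt, 9:F, 11:F, 13:pt, 14:pt, 15:pt, 17:F, 18:F, 19:F, 20:pt, 21:pt, 22:pt, 23:F, 24:F, 25:F, 26:F edges: (9,1,hask); (9,5,has); (9,7,has); (9,8,has); (11,1,has); (11,1,hask); (11,3,has); (11,7,has); (17,3,has); (17,13,has); (17,14,has); (18,5,has); (18,14,has); (18,15,has); (19,13,has); (19,14,has); (19,15,has); (23,1,has); (23,20,has); (23,22,has); (24,13,has); (24,20,has); (24,21,has); (25,15,has); (25,21,has); (25,22,has); (26,20,has); (26,21,has); (26,22,has)
final:
nodes: 1:pt, 3:pt, 5:pt, 7:pt, 8:pt, 9:F, 11:F, 13:pt, 14:pt, 15:pt, 17:F, 18:F, 19:F, 20:pt, 21:pt, 22:pt, 23:F, 24:F, 25:F, 26:F
edges: (9,1,hask); (9,5,has); (9,7,has); (9,8,has); (11,1,has); (11,1,hask); (11,3,has); (11,7,has); (17,3,has); (17,13,has); (17,14,has); (18,5,has); (18,14,has); (18,15,has); (19,13,has); (19,14,has); (19,15,has); (23,1,has); (23,20,has); (23,22,has); (24,13,has); (24,20,has); (24,21,has); (25,15,has); (25,21,has); (25,22,has); (26,20,has); (26,21,has); (26,22,has)


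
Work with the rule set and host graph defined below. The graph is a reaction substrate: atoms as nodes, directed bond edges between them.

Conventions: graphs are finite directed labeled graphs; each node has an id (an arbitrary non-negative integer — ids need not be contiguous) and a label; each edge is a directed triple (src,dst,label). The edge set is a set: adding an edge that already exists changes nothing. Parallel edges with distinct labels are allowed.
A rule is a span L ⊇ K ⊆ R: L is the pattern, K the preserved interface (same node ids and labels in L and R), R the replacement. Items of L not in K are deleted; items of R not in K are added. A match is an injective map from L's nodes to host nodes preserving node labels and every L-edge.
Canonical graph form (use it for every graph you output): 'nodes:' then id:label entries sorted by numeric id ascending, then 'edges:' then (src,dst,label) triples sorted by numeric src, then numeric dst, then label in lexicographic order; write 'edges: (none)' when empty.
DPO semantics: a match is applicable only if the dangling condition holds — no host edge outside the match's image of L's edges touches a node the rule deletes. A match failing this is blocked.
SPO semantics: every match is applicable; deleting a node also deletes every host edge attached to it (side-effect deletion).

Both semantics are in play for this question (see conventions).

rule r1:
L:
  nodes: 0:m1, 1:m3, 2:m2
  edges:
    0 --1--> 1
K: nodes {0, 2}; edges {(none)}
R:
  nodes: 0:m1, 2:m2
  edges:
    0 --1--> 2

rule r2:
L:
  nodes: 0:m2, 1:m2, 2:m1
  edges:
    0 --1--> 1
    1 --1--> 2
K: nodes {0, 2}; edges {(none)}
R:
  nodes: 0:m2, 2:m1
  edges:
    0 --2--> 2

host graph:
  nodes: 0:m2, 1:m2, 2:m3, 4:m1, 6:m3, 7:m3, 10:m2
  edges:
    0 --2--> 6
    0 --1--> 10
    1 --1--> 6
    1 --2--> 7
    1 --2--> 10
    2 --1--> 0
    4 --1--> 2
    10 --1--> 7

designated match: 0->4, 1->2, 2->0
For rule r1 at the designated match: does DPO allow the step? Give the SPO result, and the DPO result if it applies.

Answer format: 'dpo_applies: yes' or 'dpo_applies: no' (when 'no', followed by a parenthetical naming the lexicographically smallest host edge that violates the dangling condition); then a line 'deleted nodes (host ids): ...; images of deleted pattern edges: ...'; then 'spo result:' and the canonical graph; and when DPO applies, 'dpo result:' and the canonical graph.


dpo_applies: no
(the rule deletes node 2, which keeps host edge (2,0,1) outside the match image — the dangling condition fails, DPO blocks; SPO proceeds and side-deletes such edges)
deleted nodes (host ids): 2; images of deleted pattern edges: (4,2,1)
spo result:
nodes: 0:m2, 1:m2, 4:m1, 6:m3, 7:m3, 10:m2
edges: (0,6,2); (0,10,1); (1,6,1); (1,7,2); (1,10,2); (4,0,1); (10,7,1)


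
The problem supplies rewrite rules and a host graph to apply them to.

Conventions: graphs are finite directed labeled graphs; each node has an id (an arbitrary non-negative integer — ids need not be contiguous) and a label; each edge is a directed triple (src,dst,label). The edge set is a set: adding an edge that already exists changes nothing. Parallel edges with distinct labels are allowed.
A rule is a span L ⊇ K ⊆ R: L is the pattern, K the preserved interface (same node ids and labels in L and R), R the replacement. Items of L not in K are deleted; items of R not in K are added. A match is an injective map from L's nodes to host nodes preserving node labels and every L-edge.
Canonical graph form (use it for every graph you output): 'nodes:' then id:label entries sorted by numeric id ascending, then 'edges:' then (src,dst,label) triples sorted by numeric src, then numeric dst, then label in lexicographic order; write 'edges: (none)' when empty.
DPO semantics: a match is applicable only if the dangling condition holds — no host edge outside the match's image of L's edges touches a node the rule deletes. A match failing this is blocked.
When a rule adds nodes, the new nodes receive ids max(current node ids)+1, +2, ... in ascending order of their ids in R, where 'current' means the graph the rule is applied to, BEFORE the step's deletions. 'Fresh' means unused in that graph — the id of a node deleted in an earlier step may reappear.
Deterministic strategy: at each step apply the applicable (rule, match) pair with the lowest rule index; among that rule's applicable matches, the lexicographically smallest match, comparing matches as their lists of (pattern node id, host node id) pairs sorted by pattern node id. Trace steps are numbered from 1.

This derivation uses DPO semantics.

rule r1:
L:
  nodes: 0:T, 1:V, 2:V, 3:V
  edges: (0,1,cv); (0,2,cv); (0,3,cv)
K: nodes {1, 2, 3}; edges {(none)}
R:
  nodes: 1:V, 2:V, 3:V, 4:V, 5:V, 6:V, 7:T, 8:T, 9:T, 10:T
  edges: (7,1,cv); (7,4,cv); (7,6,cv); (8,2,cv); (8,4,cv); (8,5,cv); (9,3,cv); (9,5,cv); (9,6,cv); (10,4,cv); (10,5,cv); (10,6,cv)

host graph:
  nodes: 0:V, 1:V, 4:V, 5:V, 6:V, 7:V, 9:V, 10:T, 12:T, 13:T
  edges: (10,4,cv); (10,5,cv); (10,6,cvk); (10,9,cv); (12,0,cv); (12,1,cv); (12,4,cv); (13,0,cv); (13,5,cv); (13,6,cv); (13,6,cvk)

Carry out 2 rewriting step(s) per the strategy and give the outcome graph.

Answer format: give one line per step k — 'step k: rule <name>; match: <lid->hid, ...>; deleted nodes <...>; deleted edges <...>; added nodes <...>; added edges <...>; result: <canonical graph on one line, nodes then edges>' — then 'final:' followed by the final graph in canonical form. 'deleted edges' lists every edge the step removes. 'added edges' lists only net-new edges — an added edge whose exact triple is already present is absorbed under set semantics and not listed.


step 1: rule r1; match: 0->12, 1->0, 2->1, 3->4; deleted nodes 12; deleted edges (12,0,cv); (12,1,cv); (12,4,cv); added nodes 14, 15, 16, 17, 18, 19, 20; added edges (17,0,cv); (17,14,cv); (17,16,cv); (18,1,cv); (18,14,cv); (18,15,cv); (19,4,cv); (19,15,cv); (19,16,cv); (20,14,cv); (20,15,cv); (20,16,cv); result: nodes: 0:V, 1:V, 4:V, 5:V, 6:V, 7:V, 9:V, 10:T, 13:T, 14:V, 15:V, 16:V, 17:T, 18:T, 19:T, 20:T edges: (10,4,cv); (10,5,cv); (10,6,cvk); (10,9,cv); (13,0,cv); (13,5,cv); (13,6,cv); (13,6,cvk); (17,0,cv); (17,14,cv); (17,16,cv); (18,1,cv); (18,14,cv); (18,15,cv); (19,4,cv); (19,15,cv); (19,16,cv); (20,14,cv); (20,15,cv); (20,16,cv)
step 2: rule r1; match: 0->17, 1->0, 2->14, 3->16; deleted nodes 17; deleted edges (17,0,cv); (17,14,cv); (17,16,cv); added nodes 21, 22, 23, 24, 25, 26, 27; added edges (24,0,cv); (24,21,cv); (24,23,cv); (25,14,cv); (25,21,cv); (25,22,cv); (26,16,cv); (26,22,cv); (26,23,cv); (27,21,cv); (27,22,cv); (27,23,cv); result: nodes: 0:V, 1:V, 4:V, 5:V, 6:V, 7:V, 9:V, 10:T, 13:T, 14:V, 15:V, 16:V, 18:T, 19:T, 20:T, 21:V, 22:V, 23:V, 24:T, 25:T, 26:T, 27:T edges: (10,4,cv); (10,5,cv); (10,6,cvk); (10,9,cv); (13,0,cv); (13,5,cv); (13,6,cv); (13,6,cvk); (18,1,cv); (18,14,cv); (18,15,cv); (19,4,cv); (19,15,cv); (19,16,cv); (20,14,cv); (20,15,cv); (20,16,cv); (24,0,cv); (24,21,cv); (24,23,cv); (25,14,cv); (25,21,cv); (25,22,cv); (26,16,cv); (26,22,cv); (26,23,cv); (27,21,cv); (27,22,cv); (27,23,cv)
final:
nodes: 0:V, 1:V, 4:V, 5:V, 6:V, 7:V, 9:V, 10:T, 13:T, 14:V, 15:V, 16:V, 18:T, 19:T, 20:T, 21:V, 22:V, 23:V, 24:T, 25:T, 26:T, 27:T
edges: (10,4,cv); (10,5,cv); (10,6,cvk); (10,9,cv); (13,0,cv); (13,5,cv); (13,6,cv); (13,6,cvk); (18,1,cv); (18,14,cv); (18,15,cv); (19,4,cv); (19,15,cv); (19,16,cv); (20,14,cv); (20,15,cv); (20,16,cv); (24,0,cv); (24,21,cv); (24,23,cv); (25,14,cv); (25,21,cv); (25,22,cv); (26,16,cv); (26,22,cv); (26,23,cv); (27,21,cv); (27,22,cv); (27,23,cv)


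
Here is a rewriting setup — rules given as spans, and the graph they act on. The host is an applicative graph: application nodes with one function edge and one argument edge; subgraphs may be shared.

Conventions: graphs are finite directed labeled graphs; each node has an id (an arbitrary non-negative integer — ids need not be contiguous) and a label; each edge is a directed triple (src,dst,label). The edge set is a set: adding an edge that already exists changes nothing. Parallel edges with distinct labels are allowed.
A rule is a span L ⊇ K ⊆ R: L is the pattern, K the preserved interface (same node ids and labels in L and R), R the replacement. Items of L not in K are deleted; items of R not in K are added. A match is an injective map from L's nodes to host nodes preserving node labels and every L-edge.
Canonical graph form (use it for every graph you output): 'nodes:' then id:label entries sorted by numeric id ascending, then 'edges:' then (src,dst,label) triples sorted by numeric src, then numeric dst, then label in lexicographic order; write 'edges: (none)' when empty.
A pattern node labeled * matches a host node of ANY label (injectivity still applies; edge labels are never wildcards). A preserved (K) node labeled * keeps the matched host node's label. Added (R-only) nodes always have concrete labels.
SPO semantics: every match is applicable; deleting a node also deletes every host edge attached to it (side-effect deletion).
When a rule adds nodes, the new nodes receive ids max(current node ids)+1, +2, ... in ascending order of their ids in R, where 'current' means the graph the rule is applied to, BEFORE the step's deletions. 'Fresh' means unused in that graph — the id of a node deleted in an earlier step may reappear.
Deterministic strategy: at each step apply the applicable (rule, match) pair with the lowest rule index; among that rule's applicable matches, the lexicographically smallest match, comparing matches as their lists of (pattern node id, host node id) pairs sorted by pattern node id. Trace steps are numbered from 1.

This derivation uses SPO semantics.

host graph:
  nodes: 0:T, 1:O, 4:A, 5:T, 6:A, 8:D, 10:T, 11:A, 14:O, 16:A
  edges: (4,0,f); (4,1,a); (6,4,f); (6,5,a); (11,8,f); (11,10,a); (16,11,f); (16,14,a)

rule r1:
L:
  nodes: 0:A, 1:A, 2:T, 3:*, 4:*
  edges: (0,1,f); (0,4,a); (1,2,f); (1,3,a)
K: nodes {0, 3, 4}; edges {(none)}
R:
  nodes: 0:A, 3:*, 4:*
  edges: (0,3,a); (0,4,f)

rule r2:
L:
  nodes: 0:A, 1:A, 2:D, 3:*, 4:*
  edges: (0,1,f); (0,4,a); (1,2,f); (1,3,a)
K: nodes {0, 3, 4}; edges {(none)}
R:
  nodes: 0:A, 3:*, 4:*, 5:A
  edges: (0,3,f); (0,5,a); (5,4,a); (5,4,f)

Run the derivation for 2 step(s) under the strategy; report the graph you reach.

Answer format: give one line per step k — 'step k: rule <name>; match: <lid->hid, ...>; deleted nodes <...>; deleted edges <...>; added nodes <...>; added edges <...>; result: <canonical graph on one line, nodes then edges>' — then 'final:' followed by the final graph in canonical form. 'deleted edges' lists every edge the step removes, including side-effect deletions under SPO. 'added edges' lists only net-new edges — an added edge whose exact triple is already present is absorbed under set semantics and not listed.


step 1: rule r1; match: 0->6, 1->4, 2->0, 3->1, 4->5; deleted nodes 0, 4; deleted edges (4,0,f); (4,1,a); (6,4,f); (6,5,a); added nodes (none); added edges (6,1,a); (6,5,f); result: nodes: 1:O, 5:T, 6:A, 8:D, 10:T, 11:A, 14:O, 16:A edges: (6,1,a); (6,5,f); (11,8,f); (11,10,a); (16,11,f); (16,14,a)
step 2: rule r2; match: 0->16, 1->11, 2->8, 3->10, 4->14; deleted nodes 8, 11; deleted edges (11,8,f); (11,10,a); (16,11,f); (16,14,a); added nodes 17; added edges (16,10,f); (16,17,a); (17,14,a); (17,14,f); result: nodes: 1:O, 5:T, 6:A, 10:T, 14:O, 16:A, 17:A edges: (6,1,a); (6,5,f); (16,10,f); (16,17,a); (17,14,a); (17,14,f)
final:
nodes: 1:O, 5:T, 6:A, 10:T, 14:O, 16:A, 17:A
edges: (6,1,a); (6,5,f); (16,10,f); (16,17,a); (17,14,a); (17,14,f)
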